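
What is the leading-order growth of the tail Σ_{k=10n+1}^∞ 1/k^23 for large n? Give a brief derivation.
Σ_{k>10n} 1/k^23 ~ 1/(22 · (10n)^22)

Compare to the integral: ∫_{10n}^∞ x^(−23) dx = [−x^(−22)/22]_{10n}^∞ = 1/((23−1)·(10n)^22). Euler-Maclaurin then gives
  Σ_{k>10n} 1/k^23 = ∫_{10n}^∞ dx/x^23 − 1/(2·(10n)^23) + O(1/(10n)^24).
(Equivalently this is ζ(23) − Σ_{k≤10n} 1/k^23.)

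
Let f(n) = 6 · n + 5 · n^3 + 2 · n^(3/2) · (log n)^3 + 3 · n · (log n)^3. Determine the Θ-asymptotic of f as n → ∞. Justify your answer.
f(n) ∈ Θ(n^3)

Compare the terms by growth order. For large n, n^a · (log n)^b dominates n^a' · (log n)^b' iff a > a', or (a = a' and b > b'). Ranking the 4 terms shows the dominant one is 5 · n^3. Hence f(n) ∈ Θ(n^3).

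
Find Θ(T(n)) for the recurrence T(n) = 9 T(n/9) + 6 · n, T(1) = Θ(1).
T(n) = Θ(n log n)

log_9 9 = 1, and f(n) = 6 · n = Θ(n^(log_9 9)). This is Case 2 of the master theorem: T(n) = Θ(f(n) · log n) = Θ(n log n).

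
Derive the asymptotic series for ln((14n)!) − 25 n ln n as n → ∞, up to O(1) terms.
ln((14n)!) − 25 n ln n = −11 n ln n + 14(ln 14 − 1) n + (1/2) ln(2π·14n) + O(1/n)

Stirling: ln((14n)!) = 14n ln(14n) − 14n + (1/2) ln(2π·14n) + O(1/n).
Expand 14n ln(14n) = 14n (ln n + ln 14) = 14n ln n + 14n ln 14.
Subtract 25n ln n: leading term is (14 − 25) n ln n = −11 n ln n. The next term is 14n ln 14 − 14n = 14(ln 14 − 1) n. Then the (1/2) ln(2π·14n) correction.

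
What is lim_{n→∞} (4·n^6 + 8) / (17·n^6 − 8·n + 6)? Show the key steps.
lim = 4/17

For large n the leading n^6 terms dominate both numerator and denominator. Dividing top and bottom by n^6, every other term tends to 0, leaving 4/17.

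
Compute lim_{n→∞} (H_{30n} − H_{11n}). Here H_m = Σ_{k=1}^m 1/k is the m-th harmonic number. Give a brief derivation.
lim = ln(30/11)

Euler-Maclaurin gives H_m = ln m + γ + 1/(2m) + O(1/m^2). The γ and O(1/m) terms cancel in the difference:
  H_{30n} − H_{11n} = ln(30n) − ln(11n) + O(1/n) = ln(30/11) + O(1/n).
Hence the limit is ln(30/11).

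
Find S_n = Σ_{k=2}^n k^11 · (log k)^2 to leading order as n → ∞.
S_n ~ n^12 · (log n)^2 / 12

By integral comparison, S_n = ∫_1^n x^11 · (log x)^2 dx + O(n^11 · (log n)^2). For the integral, the leading term of ∫_1^n x^11 (log x)^2 dx is n^12/12 · (log n)^2 (by repeated integration by parts; each step lowers the log-exponent and produces a relatively O(1/log n) correction). Hence S_n ~ n^12 · (log n)^2 / 12.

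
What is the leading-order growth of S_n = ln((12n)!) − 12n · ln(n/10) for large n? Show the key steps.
S_n ~ 12n · (ln 120 − 1) + O(ln n)

Stirling: ln((12n)!) = 12n ln(12n) − 12n + O(ln n).
  S_n = 12n ln(12n) − 12n − 12n ln(n/10) + O(ln n)
      = 12n ln(12n) − 12n ln n + 12n ln 10 − 12n + O(ln n)
      = 12n ln 12 + 12n ln 10 − 12n + O(ln n)
      = 12n (ln 120 − 1) + O(ln n).
Numerically ln(120) − 1 ≈ 3.7875.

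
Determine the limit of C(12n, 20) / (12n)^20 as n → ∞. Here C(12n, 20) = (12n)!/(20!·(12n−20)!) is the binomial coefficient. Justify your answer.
lim = 1/20! = 1/2432902008176640000

With N = 12n → ∞: C(N, 20) / N^20 = [N(N−1)…(N−19)] / (20! · N^20) = (1/20!) · 1 · (1 − 1/(12n)) · … · (1 − 19/(12n)). Each factor → 1 as N → ∞, so the limit is 1/20! = 1/2432902008176640000.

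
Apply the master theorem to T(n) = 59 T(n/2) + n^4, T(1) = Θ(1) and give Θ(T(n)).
T(n) = Θ(n^(log_2 59))

Master theorem: compare f(n) = n^4 to n^(log_2 59) where log_2 59 ≈ 5.883. Since 4 < log_2 59, we have f(n) = O(n^(log_2 59 − ε)) for some ε > 0 — Case 1. Hence T(n) = Θ(n^(log_2 59)).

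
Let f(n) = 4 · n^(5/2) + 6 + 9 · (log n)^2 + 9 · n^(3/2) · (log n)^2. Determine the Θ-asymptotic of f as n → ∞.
f(n) ∈ Θ(n^(5/2))

Compare the terms by growth order. For large n, n^a · (log n)^b dominates n^a' · (log n)^b' iff a > a', or (a = a' and b > b'). Ranking the 4 terms shows the dominant one is 4 · n^(5/2). Hence f(n) ∈ Θ(n^(5/2)).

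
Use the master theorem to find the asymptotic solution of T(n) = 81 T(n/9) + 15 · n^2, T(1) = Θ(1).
T(n) = Θ(n^2 log n)

log_9 81 = 2, and f(n) = 15 · n^2 = Θ(n^(log_9 81)). This is Case 2 of the master theorem: T(n) = Θ(f(n) · log n) = Θ(n^2 log n).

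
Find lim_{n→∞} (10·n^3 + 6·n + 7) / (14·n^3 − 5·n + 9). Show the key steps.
lim = 10/14 = 5/7

For large n the leading n^3 terms dominate both numerator and denominator. Dividing top and bottom by n^3, every other term tends to 0, leaving 10/14 = 5/7.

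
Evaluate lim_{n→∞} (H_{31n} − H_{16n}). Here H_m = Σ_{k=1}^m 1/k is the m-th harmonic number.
lim = ln(31/16)

Euler-Maclaurin gives H_m = ln m + γ + 1/(2m) + O(1/m^2). The γ and O(1/m) terms cancel in the difference:
  H_{31n} − H_{16n} = ln(31n) − ln(16n) + O(1/n) = ln(31/16) + O(1/n).
Hence the limit is ln(31/16).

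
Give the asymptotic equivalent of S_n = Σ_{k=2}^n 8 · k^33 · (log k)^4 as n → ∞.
S_n ~ 4 · n^34 · (log n)^4 / 17

By integral comparison, S_n = ∫_1^n 8 · x^33 · (log x)^4 dx + O(n^33 · (log n)^4). For the integral, the leading term of ∫_1^n x^33 (log x)^4 dx is n^34/34 · (log n)^4 (by repeated integration by parts; each step lowers the log-exponent and produces a relatively O(1/log n) correction). Hence S_n ~ 4 · n^34 · (log n)^4 / 17.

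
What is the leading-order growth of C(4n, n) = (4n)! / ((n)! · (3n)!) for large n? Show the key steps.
C(4n, n) ~ (256/27)^(n) · sqrt(2/(3π·n))

Write N = n. Apply Stirling to each factorial:
  (4N)! ~ sqrt(2π·4N) · (4N/e)^(4N),
  N! ~ sqrt(2π N) · (N/e)^N,
  (3N)! ~ sqrt(2π·3N) · (3N/e)^(3N).
The exponential factors combine to (4N)^(4N) / (N^N · (3N)^(3N)) = 4^(4N)/3^(3N) = (4^4/3^3)^N = (256/27)^N.
The square-root prefactors combine to sqrt(2π·4N) / (sqrt(2π N)·sqrt(2π·3N)) = sqrt(4 / (2π·3·N)) = sqrt(2/(3π·n)).
Substituting N = n: C(4n, n) ~ (256/27)^(n) · sqrt(2/(3π·n)).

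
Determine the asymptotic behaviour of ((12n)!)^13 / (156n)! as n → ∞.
((12n)!)^13/(156n)! ~ ((2π·12n)^(12/2) / sqrt(13)) · 13^(−13·12n)  →  0

Write N = 12n. Stirling: N! ~ sqrt(2π N)(N/e)^N and (13N)! ~ sqrt(2π·13N)·(13N/e)^(13N).
  (N!)^13/(13N)! ~ (2π N)^(13/2) (N/e)^(13N) / [sqrt(2π·13N) (13N/e)^(13N)]
     = (2π N)^(13/2) / sqrt(2π·13N) · (N/(13N))^(13N)
     = (2π N)^((13−1)/2) / sqrt(13) · 13^(−13N).
Since 13^13 > 1, the factor 13^(−13N) decays exponentially, so the ratio → 0. Substituting N = 12n gives the stated form.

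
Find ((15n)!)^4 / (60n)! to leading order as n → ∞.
((15n)!)^4/(60n)! ~ ((2π·15n)^(3/2) / 2) · 4^(−4·15n)  →  0

Write N = 15n. Stirling: N! ~ sqrt(2π N)(N/e)^N and (4N)! ~ sqrt(2π·4N)·(4N/e)^(4N).
  (N!)^4/(4N)! ~ (2π N)^(4/2) (N/e)^(4N) / [sqrt(2π·4N) (4N/e)^(4N)]
     = (2π N)^(4/2) / sqrt(2π·4N) · (N/(4N))^(4N)
     = (2π N)^((4−1)/2) / 2 · 4^(−4N).
Since 4^4 > 1, the factor 4^(−4N) decays exponentially, so the ratio → 0. Substituting N = 15n gives the stated form.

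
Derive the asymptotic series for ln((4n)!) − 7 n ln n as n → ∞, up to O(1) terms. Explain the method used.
ln((4n)!) − 7 n ln n = −3 n ln n + 4(ln 4 − 1) n + (1/2) ln(2π·4n) + O(1/n)

Stirling: ln((4n)!) = 4n ln(4n) − 4n + (1/2) ln(2π·4n) + O(1/n).
Expand 4n ln(4n) = 4n (ln n + ln 4) = 4n ln n + 4n ln 4.
Subtract 7n ln n: leading term is (4 − 7) n ln n = −3 n ln n. The next term is 4n ln 4 − 4n = 4(ln 4 − 1) n. Then the (1/2) ln(2π·4n) correction.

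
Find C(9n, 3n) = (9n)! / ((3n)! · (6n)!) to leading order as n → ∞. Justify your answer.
C(9n, 3n) ~ (27/4)^(3n) · sqrt(3/(4π·3n))

Write N = 3n. Apply Stirling to each factorial:
  (3N)! ~ sqrt(2π·3N) · (3N/e)^(3N),
  N! ~ sqrt(2π N) · (N/e)^N,
  (2N)! ~ sqrt(2π·2N) · (2N/e)^(2N).
The exponential factors combine to (3N)^(3N) / (N^N · (2N)^(2N)) = 3^(3N)/2^(2N) = (3^3/2^2)^N = (27/4)^N.
The square-root prefactors combine to sqrt(2π·3N) / (sqrt(2π N)·sqrt(2π·2N)) = sqrt(3 / (2π·2·N)) = sqrt(3/(4π·3n)).
Substituting N = 3n: C(9n, 3n) ~ (27/4)^(3n) · sqrt(3/(4π·3n)).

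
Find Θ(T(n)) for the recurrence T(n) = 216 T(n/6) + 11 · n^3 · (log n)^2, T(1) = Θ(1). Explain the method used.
T(n) = Θ(n^3 · (log n)^3)

Here log_6 216 = 3 and f(n) = 11 · n^3 · (log n)^2 = Θ(n^(log_6 216) · (log n)^2). This is the extended Case 2 of the master theorem (f matches the critical exponent up to log factors), giving T(n) = Θ(n^(log_6 216) · (log n)^(2+1)) = Θ(n^3 · (log n)^3).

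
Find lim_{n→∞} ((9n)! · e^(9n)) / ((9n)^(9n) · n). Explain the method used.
lim = 0

Stirling: (9n)! ~ sqrt(2π·9n) · (9n/e)^(9n). Hence
  (9n)! · e^(9n) / (9n)^(9n) ~ sqrt(2π·9n).
Dividing by n: sqrt(2π·9n) / n = sqrt(2π·9) · n^((1−2)/2), so the expression behaves like sqrt(2π·9) · n^((1−2)/2) → 0.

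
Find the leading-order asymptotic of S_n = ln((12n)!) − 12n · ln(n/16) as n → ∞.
S_n ~ 12n · (ln 192 − 1) + O(ln n)

Stirling: ln((12n)!) = 12n ln(12n) − 12n + O(ln n).
  S_n = 12n ln(12n) − 12n − 12n ln(n/16) + O(ln n)
      = 12n ln(12n) − 12n ln n + 12n ln 16 − 12n + O(ln n)
      = 12n ln 12 + 12n ln 16 − 12n + O(ln n)
      = 12n (ln 192 − 1) + O(ln n).
Numerically ln(192) − 1 ≈ 4.2575.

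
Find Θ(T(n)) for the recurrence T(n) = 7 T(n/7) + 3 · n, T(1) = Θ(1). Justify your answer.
T(n) = Θ(n log n)

log_7 7 = 1, and f(n) = 3 · n = Θ(n^(log_7 7)). This is Case 2 of the master theorem: T(n) = Θ(f(n) · log n) = Θ(n log n).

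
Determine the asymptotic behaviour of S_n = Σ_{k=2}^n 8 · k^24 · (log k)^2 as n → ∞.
S_n ~ 8 · n^25 · (log n)^2 / 25

By integral comparison, S_n = ∫_1^n 8 · x^24 · (log x)^2 dx + O(n^24 · (log n)^2). For the integral, the leading term of ∫_1^n x^24 (log x)^2 dx is n^25/25 · (log n)^2 (by repeated integration by parts; each step lowers the log-exponent and produces a relatively O(1/log n) correction). Hence S_n ~ 8 · n^25 · (log n)^2 / 25.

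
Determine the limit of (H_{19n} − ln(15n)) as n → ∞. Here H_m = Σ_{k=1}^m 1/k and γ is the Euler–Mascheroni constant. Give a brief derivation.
lim = ln(19/15) + γ

By Euler-Maclaurin, H_m = ln m + γ + O(1/m). So
  H_{19n} − ln(15n) = ln(19n) + γ − ln(15n) + O(1/n)
                       = ln(19/15) + γ + O(1/n).
Hence the limit is ln(19/15) + γ.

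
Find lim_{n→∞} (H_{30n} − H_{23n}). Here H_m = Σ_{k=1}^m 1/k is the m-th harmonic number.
lim = ln(30/23)

Euler-Maclaurin gives H_m = ln m + γ + 1/(2m) + O(1/m^2). The γ and O(1/m) terms cancel in the difference:
  H_{30n} − H_{23n} = ln(30n) − ln(23n) + O(1/n) = ln(30/23) + O(1/n).
Hence the limit is ln(30/23).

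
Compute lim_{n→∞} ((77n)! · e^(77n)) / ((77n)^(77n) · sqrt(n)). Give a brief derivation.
lim = sqrt(2π·77)

Stirling: (77n)! ~ sqrt(2π·77n) · (77n/e)^(77n). Hence
  (77n)! · e^(77n) / (77n)^(77n) ~ sqrt(2π·77n).
Dividing by sqrt(n): sqrt(2π·77n) / sqrt(n) = sqrt(2π·77) · n^((1−1)/2), so the limit is sqrt(2π·77).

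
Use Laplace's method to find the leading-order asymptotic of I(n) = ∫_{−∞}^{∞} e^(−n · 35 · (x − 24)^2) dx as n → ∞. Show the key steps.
I(n) = sqrt(π/(35n))

Here φ(x) = 35 · (x − 24)^2 has its unique minimum at x* = 24 with φ(x*) = 0 and φ''(x*) = 70. Laplace's method gives
  I(n) ~ e^(−n φ(x*)) · sqrt(2π / (n · φ''(x*))) = sqrt(2π / (70n)) = sqrt(π/(35n)).
This is exact: substituting u = (x − 24)·sqrt(35n) gives I(n) = (1/sqrt(35n)) ∫_{−∞}^{∞} e^(−u^2) du = sqrt(π/(35n)).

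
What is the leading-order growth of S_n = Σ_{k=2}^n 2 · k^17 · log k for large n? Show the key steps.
S_n ~ n^18 log n / 9 − n^18 / 162

By integral comparison, S_n = ∫_1^n 2 · x^17 · log x dx + O(n^17 · log n). For the integral, ∫ x^17 log x dx = n^18 log n / 18 − n^18/324 (integration by parts). Hence S_n ~ n^18 log n / 9 − n^18 / 162.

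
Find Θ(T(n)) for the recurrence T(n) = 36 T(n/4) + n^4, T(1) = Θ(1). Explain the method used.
T(n) = Θ(n^4)

log_4 36 ≈ 2.585. f(n) = n^4 dominates n^(log_4 36) since 4 > 2.585, and the regularity condition a·f(n/b) = 36·(n/4)^4 = (36/256)·n^4 ≤ c·f(n) holds with c = 36/256 ≈ 0.141 < 1. So this is Case 3: T(n) = Θ(f(n)) = Θ(n^4).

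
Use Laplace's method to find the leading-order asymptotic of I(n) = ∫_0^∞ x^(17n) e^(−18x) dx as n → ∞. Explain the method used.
I(n) ~ (sqrt(2π·17n) / 18) · (17n/(18e))^(17n)

Write the integrand as exp(17n ln x − 18x) and set f(x) = 17n ln x − 18x. Then f'(x) = 17n/x − 18 = 0 at x* = 17n/18, and f''(x*) = −17n/x*^2 = −18^2/(17n). Laplace's method (interior maximum) gives
  I(n) ~ e^(f(x*)) · sqrt(2π / |f''(x*)|)
        = exp(17n ln(17n/18) − 17n) · sqrt(2π · 17n / 18^2)
        = (17n/18)^(17n) e^(−17n) · sqrt(2π·17n) / 18
        = (sqrt(2π·17n) / 18) · (17n/(18e))^(17n).
This matches Γ(17n+1)/18^(17n+1) with Stirling applied to Γ.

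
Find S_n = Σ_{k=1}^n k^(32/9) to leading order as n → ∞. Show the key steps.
S_n ~ (9/41) · n^(41/9)

Integral comparison: Σ_{k=1}^n k^(32/9) = ∫_0^n x^(32/9) dx + O(n^(32/9)). The integral is n^(1 + 32/9) / (1 + 32/9) = n^((32+9)/9) / ((32+9)/9) = (9/41) · n^(41/9).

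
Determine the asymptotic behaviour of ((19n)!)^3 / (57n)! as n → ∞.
((19n)!)^3/(57n)! ~ ((2π·19n)^(2/2) / sqrt(3)) · 3^(−3·19n)  →  0

Write N = 19n. Stirling: N! ~ sqrt(2π N)(N/e)^N and (3N)! ~ sqrt(2π·3N)·(3N/e)^(3N).
  (N!)^3/(3N)! ~ (2π N)^(3/2) (N/e)^(3N) / [sqrt(2π·3N) (3N/e)^(3N)]
     = (2π N)^(3/2) / sqrt(2π·3N) · (N/(3N))^(3N)
     = (2π N)^((3−1)/2) / sqrt(3) · 3^(−3N).
Since 3^3 > 1, the factor 3^(−3N) decays exponentially, so the ratio → 0. Substituting N = 19n gives the stated form.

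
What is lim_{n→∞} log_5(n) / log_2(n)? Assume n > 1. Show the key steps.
lim = ln(2) / ln(5) = log_5(2)

Change of base: log_5(n) = ln n / ln 5 and log_2(n) = ln n / ln 2. The ratio is (ln n / ln 5) · (ln 2 / ln n) = ln 2 / ln 5, a constant independent of n. So the limit is ln 2 / ln 5 = log_5(2).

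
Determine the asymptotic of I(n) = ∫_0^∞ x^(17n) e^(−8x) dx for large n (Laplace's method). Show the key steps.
I(n) ~ (sqrt(2π·17n) / 8) · (17n/(8e))^(17n)

Write the integrand as exp(17n ln x − 8x) and set f(x) = 17n ln x − 8x. Then f'(x) = 17n/x − 8 = 0 at x* = 17n/8, and f''(x*) = −17n/x*^2 = −8^2/(17n). Laplace's method (interior maximum) gives
  I(n) ~ e^(f(x*)) · sqrt(2π / |f''(x*)|)
        = exp(17n ln(17n/8) − 17n) · sqrt(2π · 17n / 8^2)
        = (17n/8)^(17n) e^(−17n) · sqrt(2π·17n) / 8
        = (sqrt(2π·17n) / 8) · (17n/(8e))^(17n).
This matches Γ(17n+1)/8^(17n+1) with Stirling applied to Γ.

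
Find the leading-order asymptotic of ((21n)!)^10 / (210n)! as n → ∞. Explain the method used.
((21n)!)^10/(210n)! ~ ((2π·21n)^(9/2) / sqrt(10)) · 10^(−10·21n)  →  0

Write N = 21n. Stirling: N! ~ sqrt(2π N)(N/e)^N and (10N)! ~ sqrt(2π·10N)·(10N/e)^(10N).
  (N!)^10/(10N)! ~ (2π N)^(10/2) (N/e)^(10N) / [sqrt(2π·10N) (10N/e)^(10N)]
     = (2π N)^(10/2) / sqrt(2π·10N) · (N/(10N))^(10N)
     = (2π N)^((10−1)/2) / sqrt(10) · 10^(−10N).
Since 10^10 > 1, the factor 10^(−10N) decays exponentially, so the ratio → 0. Substituting N = 21n gives the stated form.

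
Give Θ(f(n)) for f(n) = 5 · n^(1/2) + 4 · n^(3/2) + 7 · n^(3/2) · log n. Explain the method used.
f(n) ∈ Θ(n^(3/2) · log n)

Compare the terms by growth order. For large n, n^a · (log n)^b dominates n^a' · (log n)^b' iff a > a', or (a = a' and b > b'). Ranking the 3 terms shows the dominant one is 7 · n^(3/2) · log n. Hence f(n) ∈ Θ(n^(3/2) · log n).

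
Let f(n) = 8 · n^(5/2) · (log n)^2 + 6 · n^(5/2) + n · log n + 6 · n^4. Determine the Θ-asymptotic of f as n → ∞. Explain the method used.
f(n) ∈ Θ(n^4)

Compare the terms by growth order. For large n, n^a · (log n)^b dominates n^a' · (log n)^b' iff a > a', or (a = a' and b > b'). Ranking the 4 terms shows the dominant one is 6 · n^4. Hence f(n) ∈ Θ(n^4).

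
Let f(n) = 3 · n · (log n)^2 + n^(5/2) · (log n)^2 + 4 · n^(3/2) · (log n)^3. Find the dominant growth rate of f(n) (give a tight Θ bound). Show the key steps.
f(n) ∈ Θ(n^(5/2) · (log n)^2)

Compare the terms by growth order. For large n, n^a · (log n)^b dominates n^a' · (log n)^b' iff a > a', or (a = a' and b > b'). Ranking the 3 terms shows the dominant one is n^(5/2) · (log n)^2. Hence f(n) ∈ Θ(n^(5/2) · (log n)^2).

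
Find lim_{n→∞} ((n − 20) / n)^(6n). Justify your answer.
lim = e^(−120)

Rewrite as (1 − 20/n)^(6n). By the standard limit (1 + x/n)^n → e^x, we have (1 − 20/n)^n → e^(−20), and raising to the 6th power gives e^(−120).
More precisely, ln[(1 − 20/n)^(6n)] = 6n · ln(1 − 20/n) = 6n · (-20/n + O(1/n^2)) = -120 + O(1/n) → -120.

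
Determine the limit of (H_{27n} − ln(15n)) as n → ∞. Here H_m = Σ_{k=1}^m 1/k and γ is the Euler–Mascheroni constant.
lim = ln(9/5) + γ

By Euler-Maclaurin, H_m = ln m + γ + O(1/m). So
  H_{27n} − ln(15n) = ln(27n) + γ − ln(15n) + O(1/n)
                       = ln(27/15) + γ + O(1/n).
Hence the limit is ln(27/15) + γ (= ln(9/5)).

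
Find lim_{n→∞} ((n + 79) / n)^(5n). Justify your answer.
lim = e^395

Rewrite as (1 + 79/n)^(5n). By the standard limit (1 + x/n)^n → e^x, we have (1 + 79/n)^n → e^79, and raising to the 5th power gives e^395.
More precisely, ln[(1 + 79/n)^(5n)] = 5n · ln(1 + 79/n) = 5n · (79/n + O(1/n^2)) = 395 + O(1/n) → 395.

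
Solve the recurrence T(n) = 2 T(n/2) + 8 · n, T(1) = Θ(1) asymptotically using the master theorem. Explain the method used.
T(n) = Θ(n log n)

log_2 2 = 1, and f(n) = 8 · n = Θ(n^(log_2 2)). This is Case 2 of the master theorem: T(n) = Θ(f(n) · log n) = Θ(n log n).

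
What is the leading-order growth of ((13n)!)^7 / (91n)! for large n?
((13n)!)^7/(91n)! ~ ((2π·13n)^(6/2) / sqrt(7)) · 7^(−7·13n)  →  0

Write N = 13n. Stirling: N! ~ sqrt(2π N)(N/e)^N and (7N)! ~ sqrt(2π·7N)·(7N/e)^(7N).
  (N!)^7/(7N)! ~ (2π N)^(7/2) (N/e)^(7N) / [sqrt(2π·7N) (7N/e)^(7N)]
     = (2π N)^(7/2) / sqrt(2π·7N) · (N/(7N))^(7N)
     = (2π N)^((7−1)/2) / sqrt(7) · 7^(−7N).
Since 7^7 > 1, the factor 7^(−7N) decays exponentially, so the ratio → 0. Substituting N = 13n gives the stated form.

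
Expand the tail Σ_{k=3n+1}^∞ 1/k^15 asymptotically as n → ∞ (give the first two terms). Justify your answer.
Σ_{k>3n} 1/k^15 = 1/(14 · (3n)^14) − 1/(2 · (3n)^15) + O(1/(3n)^16)

Compare to the integral: ∫_{3n}^∞ x^(−15) dx = [−x^(−14)/14]_{3n}^∞ = 1/((15−1)·(3n)^14). The Euler-Maclaurin correction adds −f(3n)/2 = −1/(2·(3n)^15). Euler-Maclaurin then gives
  Σ_{k>3n} 1/k^15 = ∫_{3n}^∞ dx/x^15 − 1/(2·(3n)^15) + O(1/(3n)^16).
(Equivalently this is ζ(15) − Σ_{k≤3n} 1/k^15.)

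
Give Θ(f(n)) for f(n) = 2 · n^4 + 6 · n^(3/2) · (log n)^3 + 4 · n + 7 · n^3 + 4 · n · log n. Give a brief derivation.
f(n) ∈ Θ(n^4)

Compare the terms by growth order. For large n, n^a · (log n)^b dominates n^a' · (log n)^b' iff a > a', or (a = a' and b > b'). Ranking the 5 terms shows the dominant one is 2 · n^4. Hence f(n) ∈ Θ(n^4).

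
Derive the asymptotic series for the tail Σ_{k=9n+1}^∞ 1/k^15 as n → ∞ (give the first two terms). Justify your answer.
Σ_{k>9n} 1/k^15 = 1/(14 · (9n)^14) − 1/(2 · (9n)^15) + O(1/(9n)^16)

Compare to the integral: ∫_{9n}^∞ x^(−15) dx = [−x^(−14)/14]_{9n}^∞ = 1/((15−1)·(9n)^14). The Euler-Maclaurin correction adds −f(9n)/2 = −1/(2·(9n)^15). Euler-Maclaurin then gives
  Σ_{k>9n} 1/k^15 = ∫_{9n}^∞ dx/x^15 − 1/(2·(9n)^15) + O(1/(9n)^16).
(Equivalently this is ζ(15) − Σ_{k≤9n} 1/k^15.)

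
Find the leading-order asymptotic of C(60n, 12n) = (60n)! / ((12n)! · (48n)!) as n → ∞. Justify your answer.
C(60n, 12n) ~ (3125/256)^(12n) · sqrt(5/(8π·12n))

Write N = 12n. Apply Stirling to each factorial:
  (5N)! ~ sqrt(2π·5N) · (5N/e)^(5N),
  N! ~ sqrt(2π N) · (N/e)^N,
  (4N)! ~ sqrt(2π·4N) · (4N/e)^(4N).
The exponential factors combine to (5N)^(5N) / (N^N · (4N)^(4N)) = 5^(5N)/4^(4N) = (5^5/4^4)^N = (3125/256)^N.
The square-root prefactors combine to sqrt(2π·5N) / (sqrt(2π N)·sqrt(2π·4N)) = sqrt(5 / (2π·4·N)) = sqrt(5/(8π·12n)).
Substituting N = 12n: C(60n, 12n) ~ (3125/256)^(12n) · sqrt(5/(8π·12n)).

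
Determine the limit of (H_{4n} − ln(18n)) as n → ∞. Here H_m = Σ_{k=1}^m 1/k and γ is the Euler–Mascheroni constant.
lim = ln(2/9) + γ

By Euler-Maclaurin, H_m = ln m + γ + O(1/m). So
  H_{4n} − ln(18n) = ln(4n) + γ − ln(18n) + O(1/n)
                       = ln(4/18) + γ + O(1/n).
Hence the limit is ln(4/18) + γ (= ln(2/9)).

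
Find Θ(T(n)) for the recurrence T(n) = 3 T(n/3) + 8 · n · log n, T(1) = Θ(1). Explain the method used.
T(n) = Θ(n · (log n)^2)

Here log_3 3 = 1 and f(n) = 8 · n · log n = Θ(n^(log_3 3) · (log n)^1). This is the extended Case 2 of the master theorem (f matches the critical exponent up to log factors), giving T(n) = Θ(n^(log_3 3) · (log n)^(1+1)) = Θ(n · (log n)^2).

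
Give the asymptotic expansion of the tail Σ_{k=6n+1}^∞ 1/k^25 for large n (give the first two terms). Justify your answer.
Σ_{k>6n} 1/k^25 = 1/(24 · (6n)^24) − 1/(2 · (6n)^25) + O(1/(6n)^26)

Compare to the integral: ∫_{6n}^∞ x^(−25) dx = [−x^(−24)/24]_{6n}^∞ = 1/((25−1)·(6n)^24). The Euler-Maclaurin correction adds −f(6n)/2 = −1/(2·(6n)^25). Euler-Maclaurin then gives
  Σ_{k>6n} 1/k^25 = ∫_{6n}^∞ dx/x^25 − 1/(2·(6n)^25) + O(1/(6n)^26).
(Equivalently this is ζ(25) − Σ_{k≤6n} 1/k^25.)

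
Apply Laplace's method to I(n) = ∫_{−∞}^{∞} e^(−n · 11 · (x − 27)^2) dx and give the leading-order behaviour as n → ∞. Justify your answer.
I(n) = sqrt(π/(11n))

Here φ(x) = 11 · (x − 27)^2 has its unique minimum at x* = 27 with φ(x*) = 0 and φ''(x*) = 22. Laplace's method gives
  I(n) ~ e^(−n φ(x*)) · sqrt(2π / (n · φ''(x*))) = sqrt(2π / (22n)) = sqrt(π/(11n)).
This is exact: substituting u = (x − 27)·sqrt(11n) gives I(n) = (1/sqrt(11n)) ∫_{−∞}^{∞} e^(−u^2) du = sqrt(π/(11n)).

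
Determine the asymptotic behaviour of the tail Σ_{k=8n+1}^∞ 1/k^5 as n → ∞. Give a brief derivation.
Σ_{k>8n} 1/k^5 ~ 1/(4 · (8n)^4)

Compare to the integral: ∫_{8n}^∞ x^(−5) dx = [−x^(−4)/4]_{8n}^∞ = 1/((5−1)·(8n)^4). Euler-Maclaurin then gives
  Σ_{k>8n} 1/k^5 = ∫_{8n}^∞ dx/x^5 − 1/(2·(8n)^5) + O(1/(8n)^6).
(Equivalently this is ζ(5) − Σ_{k≤8n} 1/k^5.)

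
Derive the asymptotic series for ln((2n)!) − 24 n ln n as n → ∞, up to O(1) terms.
ln((2n)!) − 24 n ln n = −22 n ln n + 2(ln 2 − 1) n + (1/2) ln(2π·2n) + O(1/n)

Stirling: ln((2n)!) = 2n ln(2n) − 2n + (1/2) ln(2π·2n) + O(1/n).
Expand 2n ln(2n) = 2n (ln n + ln 2) = 2n ln n + 2n ln 2.
Subtract 24n ln n: leading term is (2 − 24) n ln n = −22 n ln n. The next term is 2n ln 2 − 2n = 2(ln 2 − 1) n. Then the (1/2) ln(2π·2n) correction.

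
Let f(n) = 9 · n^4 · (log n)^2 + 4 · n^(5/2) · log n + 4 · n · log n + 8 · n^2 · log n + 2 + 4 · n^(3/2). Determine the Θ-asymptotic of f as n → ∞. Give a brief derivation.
f(n) ∈ Θ(n^4 · (log n)^2)

Compare the terms by growth order. For large n, n^a · (log n)^b dominates n^a' · (log n)^b' iff a > a', or (a = a' and b > b'). Ranking the 6 terms shows the dominant one is 9 · n^4 · (log n)^2. Hence f(n) ∈ Θ(n^4 · (log n)^2).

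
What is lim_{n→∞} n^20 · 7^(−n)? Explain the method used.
lim = 0

Exponentials with base > 1 dominate every fixed polynomial: for any fixed c, n^c / 7^n → 0 as n → ∞ (e.g. by the ratio test, or by writing 7^n = e^(n ln 7) and noting e^(n ln 7) / n^c → ∞). Hence n^20 · 7^(−n) = n^20 / 7^n → 0.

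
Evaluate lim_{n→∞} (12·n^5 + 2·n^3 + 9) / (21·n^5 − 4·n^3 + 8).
lim = 12/21 = 4/7

For large n the leading n^5 terms dominate both numerator and denominator. Dividing top and bottom by n^5, every other term tends to 0, leaving 12/21 = 4/7.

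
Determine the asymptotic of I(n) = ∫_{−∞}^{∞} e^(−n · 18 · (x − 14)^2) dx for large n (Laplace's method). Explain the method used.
I(n) = sqrt(π/(18n))

Here φ(x) = 18 · (x − 14)^2 has its unique minimum at x* = 14 with φ(x*) = 0 and φ''(x*) = 36. Laplace's method gives
  I(n) ~ e^(−n φ(x*)) · sqrt(2π / (n · φ''(x*))) = sqrt(2π / (36n)) = sqrt(π/(18n)).
This is exact: substituting u = (x − 14)·sqrt(18n) gives I(n) = (1/sqrt(18n)) ∫_{−∞}^{∞} e^(−u^2) du = sqrt(π/(18n)).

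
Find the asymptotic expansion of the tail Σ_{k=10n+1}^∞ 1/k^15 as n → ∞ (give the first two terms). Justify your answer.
Σ_{k>10n} 1/k^15 = 1/(14 · (10n)^14) − 1/(2 · (10n)^15) + O(1/(10n)^16)

Compare to the integral: ∫_{10n}^∞ x^(−15) dx = [−x^(−14)/14]_{10n}^∞ = 1/((15−1)·(10n)^14). The Euler-Maclaurin correction adds −f(10n)/2 = −1/(2·(10n)^15). Euler-Maclaurin then gives
  Σ_{k>10n} 1/k^15 = ∫_{10n}^∞ dx/x^15 − 1/(2·(10n)^15) + O(1/(10n)^16).
(Equivalently this is ζ(15) − Σ_{k≤10n} 1/k^15.)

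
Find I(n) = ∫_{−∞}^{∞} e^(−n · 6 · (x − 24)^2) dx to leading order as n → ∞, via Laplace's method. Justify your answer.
I(n) = sqrt(π/(6n))

Here φ(x) = 6 · (x − 24)^2 has its unique minimum at x* = 24 with φ(x*) = 0 and φ''(x*) = 12. Laplace's method gives
  I(n) ~ e^(−n φ(x*)) · sqrt(2π / (n · φ''(x*))) = sqrt(2π / (12n)) = sqrt(π/(6n)).
This is exact: substituting u = (x − 24)·sqrt(6n) gives I(n) = (1/sqrt(6n)) ∫_{−∞}^{∞} e^(−u^2) du = sqrt(π/(6n)).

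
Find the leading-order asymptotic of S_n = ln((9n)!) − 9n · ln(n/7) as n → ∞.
S_n ~ 9n · (ln 63 − 1) + O(ln n)

Stirling: ln((9n)!) = 9n ln(9n) − 9n + O(ln n).
  S_n = 9n ln(9n) − 9n − 9n ln(n/7) + O(ln n)
      = 9n ln(9n) − 9n ln n + 9n ln 7 − 9n + O(ln n)
      = 9n ln 9 + 9n ln 7 − 9n + O(ln n)
      = 9n (ln 63 − 1) + O(ln n).
Numerically ln(63) − 1 ≈ 3.1431.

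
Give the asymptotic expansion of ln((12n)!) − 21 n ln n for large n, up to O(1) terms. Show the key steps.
ln((12n)!) − 21 n ln n = −9 n ln n + 12(ln 12 − 1) n + (1/2) ln(2π·12n) + O(1/n)

Stirling: ln((12n)!) = 12n ln(12n) − 12n + (1/2) ln(2π·12n) + O(1/n).
Expand 12n ln(12n) = 12n (ln n + ln 12) = 12n ln n + 12n ln 12.
Subtract 21n ln n: leading term is (12 − 21) n ln n = −9 n ln n. The next term is 12n ln 12 − 12n = 12(ln 12 − 1) n. Then the (1/2) ln(2π·12n) correction.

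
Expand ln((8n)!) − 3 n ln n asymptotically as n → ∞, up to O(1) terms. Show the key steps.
ln((8n)!) − 3 n ln n = 5 n ln n + 8(ln 8 − 1) n + (1/2) ln(2π·8n) + O(1/n)

Stirling: ln((8n)!) = 8n ln(8n) − 8n + (1/2) ln(2π·8n) + O(1/n).
Expand 8n ln(8n) = 8n (ln n + ln 8) = 8n ln n + 8n ln 8.
Subtract 3n ln n: leading term is (8 − 3) n ln n = 5 n ln n. The next term is 8n ln 8 − 8n = 8(ln 8 − 1) n. Then the (1/2) ln(2π·8n) correction.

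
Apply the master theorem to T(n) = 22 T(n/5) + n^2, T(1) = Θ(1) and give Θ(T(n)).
T(n) = Θ(n^2)

log_5 22 ≈ 1.921. f(n) = n^2 dominates n^(log_5 22) since 2 > 1.921, and the regularity condition a·f(n/b) = 22·(n/5)^2 = (22/25)·n^2 ≤ c·f(n) holds with c = 22/25 ≈ 0.88 < 1. So this is Case 3: T(n) = Θ(f(n)) = Θ(n^2).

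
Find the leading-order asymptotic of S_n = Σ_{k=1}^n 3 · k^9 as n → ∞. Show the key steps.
S_n ~ 3 · n^10 / 10

By integral comparison (Euler-Maclaurin), Σ_{k=1}^n 3 · k^9 = 3 · ∫_0^n x^9 dx + O(n^9) = 3 · n^10/10 + O(n^9). (Equivalently, Faulhaber's formula gives the same leading term.)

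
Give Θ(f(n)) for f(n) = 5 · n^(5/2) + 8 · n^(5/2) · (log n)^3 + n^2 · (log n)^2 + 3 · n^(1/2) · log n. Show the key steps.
f(n) ∈ Θ(n^(5/2) · (log n)^3)

Compare the terms by growth order. For large n, n^a · (log n)^b dominates n^a' · (log n)^b' iff a > a', or (a = a' and b > b'). Ranking the 4 terms shows the dominant one is 8 · n^(5/2) · (log n)^3. Hence f(n) ∈ Θ(n^(5/2) · (log n)^3).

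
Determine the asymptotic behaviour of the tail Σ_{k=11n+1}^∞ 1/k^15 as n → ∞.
Σ_{k>11n} 1/k^15 ~ 1/(14 · (11n)^14)

Compare to the integral: ∫_{11n}^∞ x^(−15) dx = [−x^(−14)/14]_{11n}^∞ = 1/((15−1)·(11n)^14). Euler-Maclaurin then gives
  Σ_{k>11n} 1/k^15 = ∫_{11n}^∞ dx/x^15 − 1/(2·(11n)^15) + O(1/(11n)^16).
(Equivalently this is ζ(15) − Σ_{k≤11n} 1/k^15.)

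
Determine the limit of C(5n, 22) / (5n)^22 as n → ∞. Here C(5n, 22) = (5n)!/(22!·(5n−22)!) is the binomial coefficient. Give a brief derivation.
lim = 1/22! = 1/1124000727777607680000

With N = 5n → ∞: C(N, 22) / N^22 = [N(N−1)…(N−21)] / (22! · N^22) = (1/22!) · 1 · (1 − 1/(5n)) · … · (1 − 21/(5n)). Each factor → 1 as N → ∞, so the limit is 1/22! = 1/1124000727777607680000.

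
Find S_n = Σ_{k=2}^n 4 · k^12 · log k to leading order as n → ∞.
S_n ~ 4 · n^13 log n / 13 − 4 · n^13 / 169

By integral comparison, S_n = ∫_1^n 4 · x^12 · log x dx + O(n^12 · log n). For the integral, ∫ x^12 log x dx = n^13 log n / 13 − n^13/169 (integration by parts). Hence S_n ~ 4 · n^13 log n / 13 − 4 · n^13 / 169.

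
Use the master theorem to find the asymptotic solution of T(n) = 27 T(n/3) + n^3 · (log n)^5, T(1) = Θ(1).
T(n) = Θ(n^3 · (log n)^6)

Here log_3 27 = 3 and f(n) = n^3 · (log n)^5 = Θ(n^(log_3 27) · (log n)^5). This is the extended Case 2 of the master theorem (f matches the critical exponent up to log factors), giving T(n) = Θ(n^(log_3 27) · (log n)^(5+1)) = Θ(n^3 · (log n)^6).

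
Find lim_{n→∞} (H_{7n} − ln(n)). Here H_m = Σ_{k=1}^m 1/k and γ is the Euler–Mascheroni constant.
lim = ln 7 + γ

By Euler-Maclaurin, H_m = ln m + γ + O(1/m). So
  H_{7n} − ln(n) = ln(7n) + γ − ln(n) + O(1/n)
                       = ln(7/1) + γ + O(1/n).
Hence the limit is ln(7/1) + γ.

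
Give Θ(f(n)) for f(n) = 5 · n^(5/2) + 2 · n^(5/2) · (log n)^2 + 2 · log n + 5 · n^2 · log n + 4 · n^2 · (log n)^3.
f(n) ∈ Θ(n^(5/2) · (log n)^2)

Compare the terms by growth order. For large n, n^a · (log n)^b dominates n^a' · (log n)^b' iff a > a', or (a = a' and b > b'). Ranking the 5 terms shows the dominant one is 2 · n^(5/2) · (log n)^2. Hence f(n) ∈ Θ(n^(5/2) · (log n)^2).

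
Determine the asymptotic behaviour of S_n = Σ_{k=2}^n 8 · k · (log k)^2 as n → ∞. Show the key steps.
S_n ~ 4 · n^2 · (log n)^2

By integral comparison, S_n = ∫_1^n 8 · x · (log x)^2 dx + O(n · (log n)^2). For the integral, the leading term of ∫_1^n x^1 (log x)^2 dx is n^2/2 · (log n)^2 (by repeated integration by parts; each step lowers the log-exponent and produces a relatively O(1/log n) correction). Hence S_n ~ 4 · n^2 · (log n)^2.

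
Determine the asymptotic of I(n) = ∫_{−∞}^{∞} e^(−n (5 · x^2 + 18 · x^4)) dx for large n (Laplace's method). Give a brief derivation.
I(n) ~ sqrt(π/(5n))

φ(x) = 5 · x^2 + 18 · x^4 has its unique global minimum at x* = 0 (since φ'(x) = 10x + 72x^3 = 0 only at x = 0 for real x with both coefficients positive, and φ → ∞ as |x| → ∞). At x* = 0, φ(0) = 0 and φ''(0) = 10. Laplace's method then gives
  I(n) ~ sqrt(2π / (n · φ''(0))) · e^(−n φ(0)) = sqrt(2π / (10n)) = sqrt(π/(5n)).
The 18 · x^4 term contributes only at subleading order (an O(1/n) relative correction).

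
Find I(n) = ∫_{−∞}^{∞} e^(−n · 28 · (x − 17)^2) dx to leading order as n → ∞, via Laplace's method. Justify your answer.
I(n) = sqrt(π/(28n))

Here φ(x) = 28 · (x − 17)^2 has its unique minimum at x* = 17 with φ(x*) = 0 and φ''(x*) = 56. Laplace's method gives
  I(n) ~ e^(−n φ(x*)) · sqrt(2π / (n · φ''(x*))) = sqrt(2π / (56n)) = sqrt(π/(28n)).
This is exact: substituting u = (x − 17)·sqrt(28n) gives I(n) = (1/sqrt(28n)) ∫_{−∞}^{∞} e^(−u^2) du = sqrt(π/(28n)).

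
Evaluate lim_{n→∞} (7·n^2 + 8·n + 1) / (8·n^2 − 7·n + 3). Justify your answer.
lim = 7/8

For large n the leading n^2 terms dominate both numerator and denominator. Dividing top and bottom by n^2, every other term tends to 0, leaving 7/8.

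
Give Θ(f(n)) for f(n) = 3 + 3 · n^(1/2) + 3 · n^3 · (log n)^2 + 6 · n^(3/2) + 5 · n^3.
f(n) ∈ Θ(n^3 · (log n)^2)

Compare the terms by growth order. For large n, n^a · (log n)^b dominates n^a' · (log n)^b' iff a > a', or (a = a' and b > b'). Ranking the 5 terms shows the dominant one is 3 · n^3 · (log n)^2. Hence f(n) ∈ Θ(n^3 · (log n)^2).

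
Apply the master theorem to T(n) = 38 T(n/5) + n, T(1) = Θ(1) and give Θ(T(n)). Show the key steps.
T(n) = Θ(n^(log_5 38))

Master theorem: compare f(n) = n to n^(log_5 38) where log_5 38 ≈ 2.260. Since 1 < log_5 38, we have f(n) = O(n^(log_5 38 − ε)) for some ε > 0 — Case 1. Hence T(n) = Θ(n^(log_5 38)).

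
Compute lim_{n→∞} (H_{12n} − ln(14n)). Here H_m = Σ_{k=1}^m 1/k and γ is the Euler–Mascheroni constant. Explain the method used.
lim = ln(6/7) + γ

By Euler-Maclaurin, H_m = ln m + γ + O(1/m). So
  H_{12n} − ln(14n) = ln(12n) + γ − ln(14n) + O(1/n)
                       = ln(12/14) + γ + O(1/n).
Hence the limit is ln(12/14) + γ (= ln(6/7)).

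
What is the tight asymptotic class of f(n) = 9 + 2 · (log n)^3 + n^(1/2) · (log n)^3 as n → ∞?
f(n) ∈ Θ(n^(1/2) · (log n)^3)

Compare the terms by growth order. For large n, n^a · (log n)^b dominates n^a' · (log n)^b' iff a > a', or (a = a' and b > b'). Ranking the 3 terms shows the dominant one is n^(1/2) · (log n)^3. Hence f(n) ∈ Θ(n^(1/2) · (log n)^3).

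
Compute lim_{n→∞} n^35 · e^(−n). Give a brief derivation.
lim = 0

Exponentials with base > 1 dominate every fixed polynomial: for any fixed c, n^c / e^n → 0 as n → ∞ (e.g. by the ratio test, or since e^n grows faster than any power of n). Hence n^35 · e^(−n) = n^35 / e^n → 0.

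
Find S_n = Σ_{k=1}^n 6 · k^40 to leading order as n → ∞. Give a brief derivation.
S_n ~ 6 · n^41 / 41

By integral comparison (Euler-Maclaurin), Σ_{k=1}^n 6 · k^40 = 6 · ∫_0^n x^40 dx + O(n^40) = 6 · n^41/41 + O(n^40). (Equivalently, Faulhaber's formula gives the same leading term.)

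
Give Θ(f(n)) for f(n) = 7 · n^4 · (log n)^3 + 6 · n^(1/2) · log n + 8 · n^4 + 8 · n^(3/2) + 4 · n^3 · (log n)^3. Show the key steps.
f(n) ∈ Θ(n^4 · (log n)^3)

Compare the terms by growth order. For large n, n^a · (log n)^b dominates n^a' · (log n)^b' iff a > a', or (a = a' and b > b'). Ranking the 5 terms shows the dominant one is 7 · n^4 · (log n)^3. Hence f(n) ∈ Θ(n^4 · (log n)^3).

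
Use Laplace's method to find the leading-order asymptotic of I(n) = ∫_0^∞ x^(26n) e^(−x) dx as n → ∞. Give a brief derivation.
I(n) ~ sqrt(2π·26n) · (26n/e)^(26n)

Write the integrand as exp(26n ln x − x) and set f(x) = 26n ln x − x. Then f'(x) = 26n/x − 1 = 0 at x* = 26n, and f''(x*) = −26n/x*^2 = −1/(26n). Laplace's method (interior maximum) gives
  I(n) ~ e^(f(x*)) · sqrt(2π / |f''(x*)|)
        = exp(26n ln(26n) − 26n) · sqrt(2π · 26n)
        = (26n)^(26n) e^(−26n) · sqrt(2π·26n)
        = sqrt(2π·26n) · (26n/e)^(26n).
This matches Γ(26n+1) with Stirling applied to Γ.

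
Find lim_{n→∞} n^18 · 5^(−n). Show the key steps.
lim = 0

Exponentials with base > 1 dominate every fixed polynomial: for any fixed c, n^c / 5^n → 0 as n → ∞ (e.g. by the ratio test, or by writing 5^n = e^(n ln 5) and noting e^(n ln 5) / n^c → ∞). Hence n^18 · 5^(−n) = n^18 / 5^n → 0.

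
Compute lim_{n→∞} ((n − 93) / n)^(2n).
lim = e^(−186)

Rewrite as (1 − 93/n)^(2n). By the standard limit (1 + x/n)^n → e^x, we have (1 − 93/n)^n → e^(−93), and raising to the 2nd power gives e^(−186).
More precisely, ln[(1 − 93/n)^(2n)] = 2n · ln(1 − 93/n) = 2n · (-93/n + O(1/n^2)) = -186 + O(1/n) → -186.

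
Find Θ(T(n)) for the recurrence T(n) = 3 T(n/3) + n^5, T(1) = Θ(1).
T(n) = Θ(n^5)

log_3 3 ≈ 1.000. f(n) = n^5 dominates n^(log_3 3) since 5 > 1.000, and the regularity condition a·f(n/b) = 3·(n/3)^5 = (3/243)·n^5 ≤ c·f(n) holds with c = 3/243 ≈ 0.0123 < 1. So this is Case 3: T(n) = Θ(f(n)) = Θ(n^5).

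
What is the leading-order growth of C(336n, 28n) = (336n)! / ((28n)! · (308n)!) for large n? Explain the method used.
C(336n, 28n) ~ (8916100448256/285311670611)^(28n) · sqrt(6/(11π·28n))

Write N = 28n. Apply Stirling to each factorial:
  (12N)! ~ sqrt(2π·12N) · (12N/e)^(12N),
  N! ~ sqrt(2π N) · (N/e)^N,
  (11N)! ~ sqrt(2π·11N) · (11N/e)^(11N).
The exponential factors combine to (12N)^(12N) / (N^N · (11N)^(11N)) = 12^(12N)/11^(11N) = (12^12/11^11)^N = (8916100448256/285311670611)^N.
The square-root prefactors combine to sqrt(2π·12N) / (sqrt(2π N)·sqrt(2π·11N)) = sqrt(12 / (2π·11·N)) = sqrt(6/(11π·28n)).
Substituting N = 28n: C(336n, 28n) ~ (8916100448256/285311670611)^(28n) · sqrt(6/(11π·28n)).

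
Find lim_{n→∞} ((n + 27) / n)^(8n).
lim = e^216

Rewrite as (1 + 27/n)^(8n). By the standard limit (1 + x/n)^n → e^x, we have (1 + 27/n)^n → e^27, and raising to the 8th power gives e^216.
More precisely, ln[(1 + 27/n)^(8n)] = 8n · ln(1 + 27/n) = 8n · (27/n + O(1/n^2)) = 216 + O(1/n) → 216.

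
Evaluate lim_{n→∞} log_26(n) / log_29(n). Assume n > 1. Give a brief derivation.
lim = ln(29) / ln(26) = log_26(29)

Change of base: log_26(n) = ln n / ln 26 and log_29(n) = ln n / ln 29. The ratio is (ln n / ln 26) · (ln 29 / ln n) = ln 29 / ln 26, a constant independent of n. So the limit is ln 29 / ln 26 = log_26(29).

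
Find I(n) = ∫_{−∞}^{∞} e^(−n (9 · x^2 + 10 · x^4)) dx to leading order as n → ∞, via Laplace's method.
I(n) ~ sqrt(π/(9n))

φ(x) = 9 · x^2 + 10 · x^4 has its unique global minimum at x* = 0 (since φ'(x) = 18x + 40x^3 = 0 only at x = 0 for real x with both coefficients positive, and φ → ∞ as |x| → ∞). At x* = 0, φ(0) = 0 and φ''(0) = 18. Laplace's method then gives
  I(n) ~ sqrt(2π / (n · φ''(0))) · e^(−n φ(0)) = sqrt(2π / (18n)) = sqrt(π/(9n)).
The 10 · x^4 term contributes only at subleading order (an O(1/n) relative correction).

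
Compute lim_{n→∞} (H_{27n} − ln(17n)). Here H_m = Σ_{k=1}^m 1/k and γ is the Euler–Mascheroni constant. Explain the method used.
lim = ln(27/17) + γ

By Euler-Maclaurin, H_m = ln m + γ + O(1/m). So
  H_{27n} − ln(17n) = ln(27n) + γ − ln(17n) + O(1/n)
                       = ln(27/17) + γ + O(1/n).
Hence the limit is ln(27/17) + γ.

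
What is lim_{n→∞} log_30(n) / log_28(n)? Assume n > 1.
lim = ln(28) / ln(30) = log_30(28)

Change of base: log_30(n) = ln n / ln 30 and log_28(n) = ln n / ln 28. The ratio is (ln n / ln 30) · (ln 28 / ln n) = ln 28 / ln 30, a constant independent of n. So the limit is ln 28 / ln 30 = log_30(28).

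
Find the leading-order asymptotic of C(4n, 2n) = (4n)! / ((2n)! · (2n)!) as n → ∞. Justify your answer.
C(4n, 2n) ~ (4)^(2n) · sqrt(1/(π·2n))

Write N = 2n. Apply Stirling to each factorial:
  (2N)! ~ sqrt(2π·2N) · (2N/e)^(2N),
  N! ~ sqrt(2π N) · (N/e)^N,
  (1N)! ~ sqrt(2π·1N) · (1N/e)^(1N).
The exponential factors combine to (2N)^(2N) / (N^N · (1N)^(1N)) = 2^(2N)/1^(1N) = (2^2/1^1)^N = (4)^N.
The square-root prefactors combine to sqrt(2π·2N) / (sqrt(2π N)·sqrt(2π·1N)) = sqrt(2 / (2π·1·N)) = sqrt(1/(π·2n)).
Substituting N = 2n: C(4n, 2n) ~ (4)^(2n) · sqrt(1/(π·2n)).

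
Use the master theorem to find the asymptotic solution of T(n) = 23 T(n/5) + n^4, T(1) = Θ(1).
T(n) = Θ(n^4)

log_5 23 ≈ 1.948. f(n) = n^4 dominates n^(log_5 23) since 4 > 1.948, and the regularity condition a·f(n/b) = 23·(n/5)^4 = (23/625)·n^4 ≤ c·f(n) holds with c = 23/625 ≈ 0.0368 < 1. So this is Case 3: T(n) = Θ(f(n)) = Θ(n^4).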